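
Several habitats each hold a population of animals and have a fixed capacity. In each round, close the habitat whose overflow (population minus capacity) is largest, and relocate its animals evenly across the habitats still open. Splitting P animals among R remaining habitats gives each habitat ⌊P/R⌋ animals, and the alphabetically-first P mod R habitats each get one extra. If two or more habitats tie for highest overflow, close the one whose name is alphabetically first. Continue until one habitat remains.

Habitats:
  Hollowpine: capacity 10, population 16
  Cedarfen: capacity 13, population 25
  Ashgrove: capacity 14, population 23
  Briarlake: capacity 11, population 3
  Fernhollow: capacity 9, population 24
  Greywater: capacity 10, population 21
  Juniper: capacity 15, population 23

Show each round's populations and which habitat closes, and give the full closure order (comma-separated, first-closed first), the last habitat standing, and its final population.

Round 1: Ashgrove=23 Briarlake=3 Cedarfen=25 Fernhollow=24 Greywater=21 Hollowpine=16 Juniper=23 → close Fernhollow (overflow 15)
  24÷6 = 4 each, +1 to first 0
Round 2: Ashgrove=27 Briarlake=7 Cedarfen=29 Greywater=25 Hollowpine=20 Juniper=27 → close Cedarfen (overflow 16)
  29÷5 = 5 each, +1 to first 4
Round 3: Ashgrove=33 Briarlake=13 Greywater=31 Hollowpine=26 Juniper=32 → close Greywater (overflow 21)
  31÷4 = 7 each, +1 to first 3
Round 4: Ashgrove=41 Briarlake=21 Hollowpine=34 Juniper=39 → close Ashgrove (overflow 27)
  41÷3 = 13 each, +1 to first 2
Round 5: Briarlake=35 Hollowpine=48 Juniper=52 → close Hollowpine (overflow 38)
  48÷2 = 24 each, +1 to first 0
Round 6: Briarlake=59 Juniper=76 → close Juniper (overflow 61)
  76÷1 = 76 each, +1 to first 0

Closure order: Fernhollow, Cedarfen, Greywater, Ashgrove, Hollowpine, Juniper
Last habitat: Briarlake with 135 animals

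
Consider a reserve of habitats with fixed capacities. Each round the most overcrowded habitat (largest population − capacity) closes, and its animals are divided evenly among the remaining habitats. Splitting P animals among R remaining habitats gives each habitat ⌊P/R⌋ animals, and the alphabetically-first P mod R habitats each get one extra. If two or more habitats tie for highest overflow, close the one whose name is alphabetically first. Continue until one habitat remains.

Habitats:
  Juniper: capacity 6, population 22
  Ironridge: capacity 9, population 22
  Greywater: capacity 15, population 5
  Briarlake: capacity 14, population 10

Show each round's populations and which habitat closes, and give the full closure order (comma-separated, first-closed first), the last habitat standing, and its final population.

Round 1: Briarlake=10 Greywater=5 Ironridge=22 Juniper=22 → close Juniper (overflow 16)
  22÷3 = 7 each, +1 to first 1
Round 2: Briarlake=18 Greywater=12 Ironridge=29 → close Ironridge (overflow 20)
  29÷2 = 14 each, +1 to first 1
Round 3: Briarlake=33 Greywater=26 → close Briarlake (overflow 19)
  33÷1 = 33 each, +1 to first 0

Closure order: Juniper, Ironridge, Briarlake
Last habitat: Greywater with 59 animals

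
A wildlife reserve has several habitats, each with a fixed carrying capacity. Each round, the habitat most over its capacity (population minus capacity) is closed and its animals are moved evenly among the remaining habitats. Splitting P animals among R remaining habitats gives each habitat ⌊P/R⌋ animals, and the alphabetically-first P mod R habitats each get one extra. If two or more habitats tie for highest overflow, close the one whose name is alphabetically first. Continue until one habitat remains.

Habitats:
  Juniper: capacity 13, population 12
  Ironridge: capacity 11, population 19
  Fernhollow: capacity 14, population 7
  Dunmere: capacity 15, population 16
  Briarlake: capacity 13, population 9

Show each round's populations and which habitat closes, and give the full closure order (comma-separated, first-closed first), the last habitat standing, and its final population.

Round 1: Briarlake=9 Dunmere=16 Fernhollow=7 Ironridge=19 Juniper=12 → close Ironridge (overflow 8)
  19÷4 = 4 each, +1 to first 3
Round 2: Briarlake=14 Dunmere=21 Fernhollow=12 Juniper=16 → close Dunmere (overflow 6)
  21÷3 = 7 each, +1 to first 0
Round 3: Briarlake=21 Fernhollow=19 Juniper=23 → close Juniper (overflow 10)
  23÷2 = 11 each, +1 to first 1
Round 4: Briarlake=33 Fernhollow=30 → close Briarlake (overflow 20)
  33÷1 = 33 each, +1 to first 0

Closure order: Ironridge, Dunmere, Juniper, Briarlake
Last habitat: Fernhollow with 63 animals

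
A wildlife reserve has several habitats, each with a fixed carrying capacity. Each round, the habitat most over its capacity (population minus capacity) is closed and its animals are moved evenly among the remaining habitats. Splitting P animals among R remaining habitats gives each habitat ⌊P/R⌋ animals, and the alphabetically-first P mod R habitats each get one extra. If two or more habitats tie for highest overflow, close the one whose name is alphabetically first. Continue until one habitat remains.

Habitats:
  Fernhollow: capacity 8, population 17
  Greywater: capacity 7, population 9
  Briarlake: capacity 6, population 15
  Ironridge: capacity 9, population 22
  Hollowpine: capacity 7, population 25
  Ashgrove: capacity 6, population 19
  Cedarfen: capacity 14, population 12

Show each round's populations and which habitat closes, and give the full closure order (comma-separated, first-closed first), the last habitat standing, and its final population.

Closure order: Hollowpine, Ashgrove, Ironridge, Briarlake, Fernhollow, Greywater
Last habitat: Cedarfen with 119 animals

Round 1: Ashgrove=19 Briarlake=15 Cedarfen=12 Fernhollow=17 Greywater=9 Hollowpine=25 Ironridge=22 → close Hollowpine (overflow 18)
  25÷6 = 4 each, +1 to first 1
Round 2: Ashgrove=24 Briarlake=19 Cedarfen=16 Fernhollow=21 Greywater=13 Ironridge=26 → close Ashgrove (overflow 18)
  24÷5 = 4 each, +1 to first 4
Round 3: Briarlake=24 Cedarfen=21 Fernhollow=26 Greywater=18 Ironridge=30 → close Ironridge (overflow 21)
  30÷4 = 7 each, +1 to first 2
Round 4: Briarlake=32 Cedarfen=29 Fernhollow=33 Greywater=25 → close Briarlake (overflow 26)
  32÷3 = 10 each, +1 to first 2
Round 5: Cedarfen=40 Fernhollow=44 Greywater=35 → close Fernhollow (overflow 36)
  44÷2 = 22 each, +1 to first 0
Round 6: Cedarfen=62 Greywater=57 → close Greywater (overflow 50)
  57÷1 = 57 each, +1 to first 0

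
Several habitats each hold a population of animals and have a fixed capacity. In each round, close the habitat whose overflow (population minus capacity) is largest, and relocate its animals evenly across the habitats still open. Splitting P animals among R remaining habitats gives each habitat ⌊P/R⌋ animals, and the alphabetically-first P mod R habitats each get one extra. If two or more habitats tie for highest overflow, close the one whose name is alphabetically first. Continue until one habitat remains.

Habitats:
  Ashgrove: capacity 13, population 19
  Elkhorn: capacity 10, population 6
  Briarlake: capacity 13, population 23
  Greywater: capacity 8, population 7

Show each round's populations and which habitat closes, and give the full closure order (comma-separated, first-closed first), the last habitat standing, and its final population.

Round 1: Ashgrove=19 Briarlake=23 Elkhorn=6 Greywater=7 → close Briarlake (overflow 10)
  23÷3 = 7 each, +1 to first 2
Round 2: Ashgrove=27 Elkhorn=14 Greywater=14 → close Ashgrove (overflow 14)
  27÷2 = 13 each, +1 to first 1
Round 3: Elkhorn=28 Greywater=27 → close Greywater (overflow 19)
  27÷1 = 27 each, +1 to first 0

Closure order: Briarlake, Ashgrove, Greywater
Last habitat: Elkhorn with 55 animals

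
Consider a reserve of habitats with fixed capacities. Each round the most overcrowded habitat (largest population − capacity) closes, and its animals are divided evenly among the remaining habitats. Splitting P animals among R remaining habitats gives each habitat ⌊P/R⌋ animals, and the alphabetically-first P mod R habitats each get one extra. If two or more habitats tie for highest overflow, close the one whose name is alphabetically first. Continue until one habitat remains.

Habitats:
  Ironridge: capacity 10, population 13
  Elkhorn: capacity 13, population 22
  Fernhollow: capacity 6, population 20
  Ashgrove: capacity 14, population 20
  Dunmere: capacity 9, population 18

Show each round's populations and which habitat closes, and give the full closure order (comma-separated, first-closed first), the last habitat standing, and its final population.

Closure order: Fernhollow, Dunmere, Elkhorn, Ashgrove
Last habitat: Ironridge with 93 animals

Round 1: Ashgrove=20 Dunmere=18 Elkhorn=22 Fernhollow=20 Ironridge=13 → close Fernhollow (overflow 14)
  20÷4 = 5 each, +1 to first 0
Round 2: Ashgrove=25 Dunmere=23 Elkhorn=27 Ironridge=18 → close Dunmere (overflow 14)
  23÷3 = 7 each, +1 to first 2
Round 3: Ashgrove=33 Elkhorn=35 Ironridge=25 → close Elkhorn (overflow 22)
  35÷2 = 17 each, +1 to first 1
Round 4: Ashgrove=51 Ironridge=42 → close Ashgrove (overflow 37)
  51÷1 = 51 each, +1 to first 0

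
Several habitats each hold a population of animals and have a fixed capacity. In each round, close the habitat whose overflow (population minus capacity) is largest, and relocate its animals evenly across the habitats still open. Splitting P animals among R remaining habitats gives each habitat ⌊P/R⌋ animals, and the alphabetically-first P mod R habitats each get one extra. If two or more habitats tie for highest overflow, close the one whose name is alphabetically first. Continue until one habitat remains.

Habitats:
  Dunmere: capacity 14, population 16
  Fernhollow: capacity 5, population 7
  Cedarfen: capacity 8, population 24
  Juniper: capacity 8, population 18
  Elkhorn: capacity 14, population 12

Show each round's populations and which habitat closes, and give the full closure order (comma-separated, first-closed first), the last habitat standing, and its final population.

Round 1: Cedarfen=24 Dunmere=16 Elkhorn=12 Fernhollow=7 Juniper=18 → close Cedarfen (overflow 16)
  24÷4 = 6 each, +1 to first 0
Round 2: Dunmere=22 Elkhorn=18 Fernhollow=13 Juniper=24 → close Juniper (overflow 16)
  24÷3 = 8 each, +1 to first 0
Round 3: Dunmere=30 Elkhorn=26 Fernhollow=21 → close Dunmere (overflow 16)
  30÷2 = 15 each, +1 to first 0
Round 4: Elkhorn=41 Fernhollow=36 → close Fernhollow (overflow 31)
  36÷1 = 36 each, +1 to first 0

Closure order: Cedarfen, Juniper, Dunmere, Fernhollow
Last habitat: Elkhorn with 77 animals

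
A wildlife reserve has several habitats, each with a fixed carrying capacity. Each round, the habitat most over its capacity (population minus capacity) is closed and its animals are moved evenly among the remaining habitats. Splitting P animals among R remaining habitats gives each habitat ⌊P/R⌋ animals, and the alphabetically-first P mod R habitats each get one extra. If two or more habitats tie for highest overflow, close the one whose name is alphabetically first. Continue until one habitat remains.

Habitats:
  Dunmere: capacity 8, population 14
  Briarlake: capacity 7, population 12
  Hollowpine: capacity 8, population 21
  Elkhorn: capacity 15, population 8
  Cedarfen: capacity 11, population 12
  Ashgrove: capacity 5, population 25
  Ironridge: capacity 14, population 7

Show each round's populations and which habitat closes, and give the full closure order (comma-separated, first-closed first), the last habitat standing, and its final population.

Round 1: Ashgrove=25 Briarlake=12 Cedarfen=12 Dunmere=14 Elkhorn=8 Hollowpine=21 Ironridge=7 → close Ashgrove (overflow 20)
  25÷6 = 4 each, +1 to first 1
Round 2: Briarlake=17 Cedarfen=16 Dunmere=18 Elkhorn=12 Hollowpine=25 Ironridge=11 → close Hollowpine (overflow 17)
  25÷5 = 5 each, +1 to first 0
Round 3: Briarlake=22 Cedarfen=21 Dunmere=23 Elkhorn=17 Ironridge=16 → close Briarlake (overflow 15)
  22÷4 = 5 each, +1 to first 2
Round 4: Cedarfen=27 Dunmere=29 Elkhorn=22 Ironridge=21 → close Dunmere (overflow 21)
  29÷3 = 9 each, +1 to first 2
Round 5: Cedarfen=37 Elkhorn=32 Ironridge=30 → close Cedarfen (overflow 26)
  37÷2 = 18 each, +1 to first 1
Round 6: Elkhorn=51 Ironridge=48 → close Elkhorn (overflow 36)
  51÷1 = 51 each, +1 to first 0

Closure order: Ashgrove, Hollowpine, Briarlake, Dunmere, Cedarfen, Elkhorn
Last habitat: Ironridge with 99 animals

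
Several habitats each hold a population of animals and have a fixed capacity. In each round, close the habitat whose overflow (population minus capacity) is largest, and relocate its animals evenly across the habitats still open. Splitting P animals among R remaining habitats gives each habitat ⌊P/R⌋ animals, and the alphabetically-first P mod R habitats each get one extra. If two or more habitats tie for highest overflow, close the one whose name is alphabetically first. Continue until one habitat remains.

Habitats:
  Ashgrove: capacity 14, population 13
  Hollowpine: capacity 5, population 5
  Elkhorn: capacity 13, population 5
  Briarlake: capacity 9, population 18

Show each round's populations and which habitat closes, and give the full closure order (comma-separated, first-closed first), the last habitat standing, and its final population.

Closure order: Briarlake, Hollowpine, Ashgrove
Last habitat: Elkhorn with 41 animals

Round 1: Ashgrove=13 Briarlake=18 Elkhorn=5 Hollowpine=5 → close Briarlake (overflow 9)
  18÷3 = 6 each, +1 to first 0
Round 2: Ashgrove=19 Elkhorn=11 Hollowpine=11 → close Hollowpine (overflow 6)
  11÷2 = 5 each, +1 to first 1
Round 3: Ashgrove=25 Elkhorn=16 → close Ashgrove (overflow 11)
  25÷1 = 25 each, +1 to first 0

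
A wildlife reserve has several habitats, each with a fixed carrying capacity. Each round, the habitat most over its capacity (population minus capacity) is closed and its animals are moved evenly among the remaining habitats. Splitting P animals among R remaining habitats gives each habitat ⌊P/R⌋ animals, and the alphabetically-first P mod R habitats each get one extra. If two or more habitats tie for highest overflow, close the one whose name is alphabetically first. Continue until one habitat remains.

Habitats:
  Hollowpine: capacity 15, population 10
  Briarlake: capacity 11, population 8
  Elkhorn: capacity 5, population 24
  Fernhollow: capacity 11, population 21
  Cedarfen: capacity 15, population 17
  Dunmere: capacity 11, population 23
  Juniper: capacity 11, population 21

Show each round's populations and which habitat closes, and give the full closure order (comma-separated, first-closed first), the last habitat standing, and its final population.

Closure order: Elkhorn, Dunmere, Fernhollow, Juniper, Cedarfen, Briarlake
Last habitat: Hollowpine with 124 animals

Round 1: Briarlake=8 Cedarfen=17 Dunmere=23 Elkhorn=24 Fernhollow=21 Hollowpine=10 Juniper=21 → close Elkhorn (overflow 19)
  24÷6 = 4 each, +1 to first 0
Round 2: Briarlake=12 Cedarfen=21 Dunmere=27 Fernhollow=25 Hollowpine=14 Juniper=25 → close Dunmere (overflow 16)
  27÷5 = 5 each, +1 to first 2
Round 3: Briarlake=18 Cedarfen=27 Fernhollow=30 Hollowpine=19 Juniper=30 → close Fernhollow (overflow 19)
  30÷4 = 7 each, +1 to first 2
Round 4: Briarlake=26 Cedarfen=35 Hollowpine=26 Juniper=37 → close Juniper (overflow 26)
  37÷3 = 12 each, +1 to first 1
Round 5: Briarlake=39 Cedarfen=47 Hollowpine=38 → close Cedarfen (overflow 32)
  47÷2 = 23 each, +1 to first 1
Round 6: Briarlake=63 Hollowpine=61 → close Briarlake (overflow 52)
  63÷1 = 63 each, +1 to first 0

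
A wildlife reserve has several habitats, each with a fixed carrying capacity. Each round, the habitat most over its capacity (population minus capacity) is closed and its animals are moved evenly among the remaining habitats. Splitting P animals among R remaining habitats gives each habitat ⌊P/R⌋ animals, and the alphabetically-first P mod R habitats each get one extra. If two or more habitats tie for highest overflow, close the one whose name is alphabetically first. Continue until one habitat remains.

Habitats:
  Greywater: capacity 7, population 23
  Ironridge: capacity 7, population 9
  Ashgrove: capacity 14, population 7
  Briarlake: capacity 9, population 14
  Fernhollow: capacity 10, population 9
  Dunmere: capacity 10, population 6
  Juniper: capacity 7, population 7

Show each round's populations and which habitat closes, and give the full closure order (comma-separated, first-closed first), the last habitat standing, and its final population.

Closure order: Greywater, Briarlake, Ironridge, Fernhollow, Juniper, Dunmere
Last habitat: Ashgrove with 75 animals

Round 1: Ashgrove=7 Briarlake=14 Dunmere=6 Fernhollow=9 Greywater=23 Ironridge=9 Juniper=7 → close Greywater (overflow 16)
  23÷6 = 3 each, +1 to first 5
Round 2: Ashgrove=11 Briarlake=18 Dunmere=10 Fernhollow=13 Ironridge=13 Juniper=10 → close Briarlake (overflow 9)
  18÷5 = 3 each, +1 to first 3
Round 3: Ashgrove=15 Dunmere=14 Fernhollow=17 Ironridge=16 Juniper=13 → close Ironridge (overflow 9)
  16÷4 = 4 each, +1 to first 0
Round 4: Ashgrove=19 Dunmere=18 Fernhollow=21 Juniper=17 → close Fernhollow (overflow 11)
  21÷3 = 7 each, +1 to first 0
Round 5: Ashgrove=26 Dunmere=25 Juniper=24 → close Juniper (overflow 17)
  24÷2 = 12 each, +1 to first 0
Round 6: Ashgrove=38 Dunmere=37 → close Dunmere (overflow 27)
  37÷1 = 37 each, +1 to first 0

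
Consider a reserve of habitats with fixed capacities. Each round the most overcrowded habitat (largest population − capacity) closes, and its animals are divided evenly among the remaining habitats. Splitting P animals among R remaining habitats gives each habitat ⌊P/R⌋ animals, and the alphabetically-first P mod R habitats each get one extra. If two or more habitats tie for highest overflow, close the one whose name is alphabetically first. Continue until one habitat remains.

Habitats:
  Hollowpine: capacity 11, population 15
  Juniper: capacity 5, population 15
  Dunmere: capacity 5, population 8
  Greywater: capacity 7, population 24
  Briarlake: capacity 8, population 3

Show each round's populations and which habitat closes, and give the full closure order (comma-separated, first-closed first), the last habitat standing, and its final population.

Round 1: Briarlake=3 Dunmere=8 Greywater=24 Hollowpine=15 Juniper=15 → close Greywater (overflow 17)
  24÷4 = 6 each, +1 to first 0
Round 2: Briarlake=9 Dunmere=14 Hollowpine=21 Juniper=21 → close Juniper (overflow 16)
  21÷3 = 7 each, +1 to first 0
Round 3: Briarlake=16 Dunmere=21 Hollowpine=28 → close Hollowpine (overflow 17)
  28÷2 = 14 each, +1 to first 0
Round 4: Briarlake=30 Dunmere=35 → close Dunmere (overflow 30)
  35÷1 = 35 each, +1 to first 0

Closure order: Greywater, Juniper, Hollowpine, Dunmere
Last habitat: Briarlake with 65 animals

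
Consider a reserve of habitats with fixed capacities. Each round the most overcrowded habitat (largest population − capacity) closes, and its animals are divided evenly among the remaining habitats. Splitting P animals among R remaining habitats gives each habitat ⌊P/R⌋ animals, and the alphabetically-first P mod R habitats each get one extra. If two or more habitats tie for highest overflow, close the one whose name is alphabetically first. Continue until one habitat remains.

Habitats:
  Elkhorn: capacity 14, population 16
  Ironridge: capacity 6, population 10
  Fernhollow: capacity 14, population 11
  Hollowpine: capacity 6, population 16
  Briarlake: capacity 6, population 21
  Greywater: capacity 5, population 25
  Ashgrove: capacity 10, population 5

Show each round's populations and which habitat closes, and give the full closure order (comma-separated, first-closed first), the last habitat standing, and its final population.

Closure order: Greywater, Briarlake, Hollowpine, Ironridge, Elkhorn, Ashgrove
Last habitat: Fernhollow with 104 animals

Round 1: Ashgrove=5 Briarlake=21 Elkhorn=16 Fernhollow=11 Greywater=25 Hollowpine=16 Ironridge=10 → close Greywater (overflow 20)
  25÷6 = 4 each, +1 to first 1
Round 2: Ashgrove=10 Briarlake=25 Elkhorn=20 Fernhollow=15 Hollowpine=20 Ironridge=14 → close Briarlake (overflow 19)
  25÷5 = 5 each, +1 to first 0
Round 3: Ashgrove=15 Elkhorn=25 Fernhollow=20 Hollowpine=25 Ironridge=19 → close Hollowpine (overflow 19)
  25÷4 = 6 each, +1 to first 1
Round 4: Ashgrove=22 Elkhorn=31 Fernhollow=26 Ironridge=25 → close Ironridge (overflow 19)
  25÷3 = 8 each, +1 to first 1
Round 5: Ashgrove=31 Elkhorn=39 Fernhollow=34 → close Elkhorn (overflow 25)
  39÷2 = 19 each, +1 to first 1
Round 6: Ashgrove=51 Fernhollow=53 → close Ashgrove (overflow 41)
  51÷1 = 51 each, +1 to first 0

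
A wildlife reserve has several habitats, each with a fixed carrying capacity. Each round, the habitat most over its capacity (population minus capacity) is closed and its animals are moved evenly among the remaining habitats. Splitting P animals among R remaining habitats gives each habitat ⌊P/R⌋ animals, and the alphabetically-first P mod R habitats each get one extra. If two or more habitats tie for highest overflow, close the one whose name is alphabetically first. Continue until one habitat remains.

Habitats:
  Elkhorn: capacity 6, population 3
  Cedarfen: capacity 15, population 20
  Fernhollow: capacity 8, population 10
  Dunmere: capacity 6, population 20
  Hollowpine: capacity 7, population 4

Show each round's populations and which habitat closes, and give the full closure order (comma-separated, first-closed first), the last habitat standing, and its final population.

Round 1: Cedarfen=20 Dunmere=20 Elkhorn=3 Fernhollow=10 Hollowpine=4 → close Dunmere (overflow 14)
  20÷4 = 5 each, +1 to first 0
Round 2: Cedarfen=25 Elkhorn=8 Fernhollow=15 Hollowpine=9 → close Cedarfen (overflow 10)
  25÷3 = 8 each, +1 to first 1
Round 3: Elkhorn=17 Fernhollow=23 Hollowpine=17 → close Fernhollow (overflow 15)
  23÷2 = 11 each, +1 to first 1
Round 4: Elkhorn=29 Hollowpine=28 → close Elkhorn (overflow 23)
  29÷1 = 29 each, +1 to first 0

Closure order: Dunmere, Cedarfen, Fernhollow, Elkhorn
Last habitat: Hollowpine with 57 animals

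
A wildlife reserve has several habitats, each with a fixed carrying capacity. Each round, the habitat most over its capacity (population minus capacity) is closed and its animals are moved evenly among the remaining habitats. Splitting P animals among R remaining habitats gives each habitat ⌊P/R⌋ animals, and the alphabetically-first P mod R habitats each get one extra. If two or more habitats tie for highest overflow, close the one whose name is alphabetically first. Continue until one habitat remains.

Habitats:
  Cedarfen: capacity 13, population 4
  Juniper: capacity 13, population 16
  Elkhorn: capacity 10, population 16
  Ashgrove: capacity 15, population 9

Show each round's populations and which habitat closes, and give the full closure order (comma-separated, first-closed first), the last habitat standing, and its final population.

Round 1: Ashgrove=9 Cedarfen=4 Elkhorn=16 Juniper=16 → close Elkhorn (overflow 6)
  16÷3 = 5 each, +1 to first 1
Round 2: Ashgrove=15 Cedarfen=9 Juniper=21 → close Juniper (overflow 8)
  21÷2 = 10 each, +1 to first 1
Round 3: Ashgrove=26 Cedarfen=19 → close Ashgrove (overflow 11)
  26÷1 = 26 each, +1 to first 0

Closure order: Elkhorn, Juniper, Ashgrove
Last habitat: Cedarfen with 45 animals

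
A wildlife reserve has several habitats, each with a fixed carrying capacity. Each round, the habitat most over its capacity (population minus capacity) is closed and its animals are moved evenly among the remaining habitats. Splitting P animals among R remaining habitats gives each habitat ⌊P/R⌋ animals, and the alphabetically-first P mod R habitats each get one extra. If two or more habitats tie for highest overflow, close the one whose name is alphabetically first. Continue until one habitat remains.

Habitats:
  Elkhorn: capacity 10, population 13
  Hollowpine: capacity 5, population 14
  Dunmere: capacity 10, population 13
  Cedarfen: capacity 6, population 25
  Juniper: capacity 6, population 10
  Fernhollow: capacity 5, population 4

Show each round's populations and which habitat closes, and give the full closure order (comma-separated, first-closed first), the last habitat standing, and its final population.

Closure order: Cedarfen, Hollowpine, Dunmere, Elkhorn, Juniper
Last habitat: Fernhollow with 79 animals

Round 1: Cedarfen=25 Dunmere=13 Elkhorn=13 Fernhollow=4 Hollowpine=14 Juniper=10 → close Cedarfen (overflow 19)
  25÷5 = 5 each, +1 to first 0
Round 2: Dunmere=18 Elkhorn=18 Fernhollow=9 Hollowpine=19 Juniper=15 → close Hollowpine (overflow 14)
  19÷4 = 4 each, +1 to first 3
Round 3: Dunmere=23 Elkhorn=23 Fernhollow=14 Juniper=19 → close Dunmere (overflow 13)
  23÷3 = 7 each, +1 to first 2
Round 4: Elkhorn=31 Fernhollow=22 Juniper=26 → close Elkhorn (overflow 21)
  31÷2 = 15 each, +1 to first 1
Round 5: Fernhollow=38 Juniper=41 → close Juniper (overflow 35)
  41÷1 = 41 each, +1 to first 0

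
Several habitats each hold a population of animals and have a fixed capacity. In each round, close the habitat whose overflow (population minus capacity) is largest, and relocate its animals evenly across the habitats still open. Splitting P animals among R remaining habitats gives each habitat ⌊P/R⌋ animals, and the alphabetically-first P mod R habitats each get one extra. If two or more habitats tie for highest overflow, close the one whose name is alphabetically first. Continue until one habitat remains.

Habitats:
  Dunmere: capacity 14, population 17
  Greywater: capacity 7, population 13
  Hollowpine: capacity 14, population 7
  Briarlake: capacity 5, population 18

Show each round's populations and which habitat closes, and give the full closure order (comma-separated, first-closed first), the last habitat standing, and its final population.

Round 1: Briarlake=18 Dunmere=17 Greywater=13 Hollowpine=7 → close Briarlake (overflow 13)
  18÷3 = 6 each, +1 to first 0
Round 2: Dunmere=23 Greywater=19 Hollowpine=13 → close Greywater (overflow 12)
  19÷2 = 9 each, +1 to first 1
Round 3: Dunmere=33 Hollowpine=22 → close Dunmere (overflow 19)
  33÷1 = 33 each, +1 to first 0

Closure order: Briarlake, Greywater, Dunmere
Last habitat: Hollowpine with 55 animals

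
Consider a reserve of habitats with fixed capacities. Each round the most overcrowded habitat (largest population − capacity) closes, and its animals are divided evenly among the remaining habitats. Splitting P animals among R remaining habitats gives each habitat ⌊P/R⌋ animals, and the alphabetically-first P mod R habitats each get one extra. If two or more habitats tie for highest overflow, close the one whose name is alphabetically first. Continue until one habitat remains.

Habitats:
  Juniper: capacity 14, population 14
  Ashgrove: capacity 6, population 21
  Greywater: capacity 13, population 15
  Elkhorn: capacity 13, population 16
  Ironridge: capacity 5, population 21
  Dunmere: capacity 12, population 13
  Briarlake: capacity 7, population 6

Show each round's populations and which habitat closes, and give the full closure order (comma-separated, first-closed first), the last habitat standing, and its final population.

Closure order: Ironridge, Ashgrove, Elkhorn, Dunmere, Greywater, Briarlake
Last habitat: Juniper with 106 animals

Round 1: Ashgrove=21 Briarlake=6 Dunmere=13 Elkhorn=16 Greywater=15 Ironridge=21 Juniper=14 → close Ironridge (overflow 16)
  21÷6 = 3 each, +1 to first 3
Round 2: Ashgrove=25 Briarlake=10 Dunmere=17 Elkhorn=19 Greywater=18 Juniper=17 → close Ashgrove (overflow 19)
  25÷5 = 5 each, +1 to first 0
Round 3: Briarlake=15 Dunmere=22 Elkhorn=24 Greywater=23 Juniper=22 → close Elkhorn (overflow 11)
  24÷4 = 6 each, +1 to first 0
Round 4: Briarlake=21 Dunmere=28 Greywater=29 Juniper=28 → close Dunmere (overflow 16)
  28÷3 = 9 each, +1 to first 1
Round 5: Briarlake=31 Greywater=38 Juniper=37 → close Greywater (overflow 25)
  38÷2 = 19 each, +1 to first 0
Round 6: Briarlake=50 Juniper=56 → close Briarlake (overflow 43)
  50÷1 = 50 each, +1 to first 0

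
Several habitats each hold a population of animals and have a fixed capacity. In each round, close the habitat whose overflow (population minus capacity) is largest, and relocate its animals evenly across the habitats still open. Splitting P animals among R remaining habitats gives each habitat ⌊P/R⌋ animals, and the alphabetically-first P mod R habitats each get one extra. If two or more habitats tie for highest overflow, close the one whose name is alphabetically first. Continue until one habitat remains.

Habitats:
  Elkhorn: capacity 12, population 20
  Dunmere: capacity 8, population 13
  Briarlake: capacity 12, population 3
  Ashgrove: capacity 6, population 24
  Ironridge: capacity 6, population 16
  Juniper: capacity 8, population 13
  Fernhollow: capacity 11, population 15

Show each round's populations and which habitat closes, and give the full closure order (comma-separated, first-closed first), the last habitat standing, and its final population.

Round 1: Ashgrove=24 Briarlake=3 Dunmere=13 Elkhorn=20 Fernhollow=15 Ironridge=16 Juniper=13 → close Ashgrove (overflow 18)
  24÷6 = 4 each, +1 to first 0
Round 2: Briarlake=7 Dunmere=17 Elkhorn=24 Fernhollow=19 Ironridge=20 Juniper=17 → close Ironridge (overflow 14)
  20÷5 = 4 each, +1 to first 0
Round 3: Briarlake=11 Dunmere=21 Elkhorn=28 Fernhollow=23 Juniper=21 → close Elkhorn (overflow 16)
  28÷4 = 7 each, +1 to first 0
Round 4: Briarlake=18 Dunmere=28 Fernhollow=30 Juniper=28 → close Dunmere (overflow 20)
  28÷3 = 9 each, +1 to first 1
Round 5: Briarlake=28 Fernhollow=39 Juniper=37 → close Juniper (overflow 29)
  37÷2 = 18 each, +1 to first 1
Round 6: Briarlake=47 Fernhollow=57 → close Fernhollow (overflow 46)
  57÷1 = 57 each, +1 to first 0

Closure order: Ashgrove, Ironridge, Elkhorn, Dunmere, Juniper, Fernhollow
Last habitat: Briarlake with 104 animals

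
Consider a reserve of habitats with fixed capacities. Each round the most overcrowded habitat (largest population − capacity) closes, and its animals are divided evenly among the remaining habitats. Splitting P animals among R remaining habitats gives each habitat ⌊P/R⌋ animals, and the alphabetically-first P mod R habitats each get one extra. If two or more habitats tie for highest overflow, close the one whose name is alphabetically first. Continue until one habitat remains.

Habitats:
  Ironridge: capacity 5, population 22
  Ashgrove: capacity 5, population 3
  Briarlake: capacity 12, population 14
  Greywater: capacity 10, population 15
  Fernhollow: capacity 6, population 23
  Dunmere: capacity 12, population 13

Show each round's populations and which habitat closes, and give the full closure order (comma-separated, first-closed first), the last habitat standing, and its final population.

Closure order: Fernhollow, Ironridge, Greywater, Briarlake, Dunmere
Last habitat: Ashgrove with 90 animals

Round 1: Ashgrove=3 Briarlake=14 Dunmere=13 Fernhollow=23 Greywater=15 Ironridge=22 → close Fernhollow (overflow 17)
  23÷5 = 4 each, +1 to first 3
Round 2: Ashgrove=8 Briarlake=19 Dunmere=18 Greywater=19 Ironridge=26 → close Ironridge (overflow 21)
  26÷4 = 6 each, +1 to first 2
Round 3: Ashgrove=15 Briarlake=26 Dunmere=24 Greywater=25 → close Greywater (overflow 15)
  25÷3 = 8 each, +1 to first 1
Round 4: Ashgrove=24 Briarlake=34 Dunmere=32 → close Briarlake (overflow 22)
  34÷2 = 17 each, +1 to first 0
Round 5: Ashgrove=41 Dunmere=49 → close Dunmere (overflow 37)
  49÷1 = 49 each, +1 to first 0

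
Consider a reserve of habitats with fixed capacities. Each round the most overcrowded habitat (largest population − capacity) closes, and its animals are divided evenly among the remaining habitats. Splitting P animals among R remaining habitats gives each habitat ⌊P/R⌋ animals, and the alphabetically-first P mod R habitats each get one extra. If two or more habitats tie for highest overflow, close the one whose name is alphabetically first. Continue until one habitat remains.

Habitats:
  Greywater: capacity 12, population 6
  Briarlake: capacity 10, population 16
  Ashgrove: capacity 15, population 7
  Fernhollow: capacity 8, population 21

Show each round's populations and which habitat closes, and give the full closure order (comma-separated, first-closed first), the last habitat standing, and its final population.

Closure order: Fernhollow, Briarlake, Greywater
Last habitat: Ashgrove with 50 animals

Round 1: Ashgrove=7 Briarlake=16 Fernhollow=21 Greywater=6 → close Fernhollow (overflow 13)
  21÷3 = 7 each, +1 to first 0
Round 2: Ashgrove=14 Briarlake=23 Greywater=13 → close Briarlake (overflow 13)
  23÷2 = 11 each, +1 to first 1
Round 3: Ashgrove=26 Greywater=24 → close Greywater (overflow 12)
  24÷1 = 24 each, +1 to first 0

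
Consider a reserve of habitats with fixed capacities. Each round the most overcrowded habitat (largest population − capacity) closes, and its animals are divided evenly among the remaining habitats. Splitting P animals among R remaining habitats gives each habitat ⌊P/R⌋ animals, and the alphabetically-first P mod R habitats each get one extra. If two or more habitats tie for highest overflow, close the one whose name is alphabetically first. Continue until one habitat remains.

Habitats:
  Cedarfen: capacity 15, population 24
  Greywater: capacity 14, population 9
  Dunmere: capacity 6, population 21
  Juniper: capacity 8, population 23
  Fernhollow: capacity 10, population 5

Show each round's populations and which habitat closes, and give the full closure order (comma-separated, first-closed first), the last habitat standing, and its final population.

Closure order: Dunmere, Juniper, Cedarfen, Fernhollow
Last habitat: Greywater with 82 animals

Round 1: Cedarfen=24 Dunmere=21 Fernhollow=5 Greywater=9 Juniper=23 → close Dunmere (overflow 15)
  21÷4 = 5 each, +1 to first 1
Round 2: Cedarfen=30 Fernhollow=10 Greywater=14 Juniper=28 → close Juniper (overflow 20)
  28÷3 = 9 each, +1 to first 1
Round 3: Cedarfen=40 Fernhollow=19 Greywater=23 → close Cedarfen (overflow 25)
  40÷2 = 20 each, +1 to first 0
Round 4: Fernhollow=39 Greywater=43 → close Fernhollow (overflow 29)
  39÷1 = 39 each, +1 to first 0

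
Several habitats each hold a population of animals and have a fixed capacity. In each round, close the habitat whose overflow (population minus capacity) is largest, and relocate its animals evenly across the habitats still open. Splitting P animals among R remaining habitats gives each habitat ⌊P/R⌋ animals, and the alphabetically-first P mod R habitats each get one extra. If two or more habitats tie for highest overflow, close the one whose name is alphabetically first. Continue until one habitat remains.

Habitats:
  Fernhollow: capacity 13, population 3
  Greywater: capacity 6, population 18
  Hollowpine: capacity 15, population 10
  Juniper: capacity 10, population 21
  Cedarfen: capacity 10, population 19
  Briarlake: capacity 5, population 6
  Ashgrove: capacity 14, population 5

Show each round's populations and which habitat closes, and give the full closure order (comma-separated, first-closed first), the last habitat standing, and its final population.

Closure order: Greywater, Juniper, Cedarfen, Briarlake, Hollowpine, Ashgrove
Last habitat: Fernhollow with 82 animals

Round 1: Ashgrove=5 Briarlake=6 Cedarfen=19 Fernhollow=3 Greywater=18 Hollowpine=10 Juniper=21 → close Greywater (overflow 12)
  18÷6 = 3 each, +1 to first 0
Round 2: Ashgrove=8 Briarlake=9 Cedarfen=22 Fernhollow=6 Hollowpine=13 Juniper=24 → close Juniper (overflow 14)
  24÷5 = 4 each, +1 to first 4
Round 3: Ashgrove=13 Briarlake=14 Cedarfen=27 Fernhollow=11 Hollowpine=17 → close Cedarfen (overflow 17)
  27÷4 = 6 each, +1 to first 3
Round 4: Ashgrove=20 Briarlake=21 Fernhollow=18 Hollowpine=23 → close Briarlake (overflow 16)
  21÷3 = 7 each, +1 to first 0
Round 5: Ashgrove=27 Fernhollow=25 Hollowpine=30 → close Hollowpine (overflow 15)
  30÷2 = 15 each, +1 to first 0
Round 6: Ashgrove=42 Fernhollow=40 → close Ashgrove (overflow 28)
  42÷1 = 42 each, +1 to first 0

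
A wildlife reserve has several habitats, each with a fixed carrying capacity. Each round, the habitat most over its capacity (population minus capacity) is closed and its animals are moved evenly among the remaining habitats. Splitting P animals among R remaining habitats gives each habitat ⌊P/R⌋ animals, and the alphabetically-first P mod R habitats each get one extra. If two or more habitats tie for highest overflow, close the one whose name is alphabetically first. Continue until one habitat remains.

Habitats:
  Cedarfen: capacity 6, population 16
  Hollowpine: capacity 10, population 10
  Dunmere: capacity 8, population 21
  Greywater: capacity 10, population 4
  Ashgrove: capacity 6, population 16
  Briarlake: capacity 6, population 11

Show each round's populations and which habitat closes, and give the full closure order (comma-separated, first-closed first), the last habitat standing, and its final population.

Closure order: Dunmere, Ashgrove, Cedarfen, Briarlake, Hollowpine
Last habitat: Greywater with 78 animals

Round 1: Ashgrove=16 Briarlake=11 Cedarfen=16 Dunmere=21 Greywater=4 Hollowpine=10 → close Dunmere (overflow 13)
  21÷5 = 4 each, +1 to first 1
Round 2: Ashgrove=21 Briarlake=15 Cedarfen=20 Greywater=8 Hollowpine=14 → close Ashgrove (overflow 15)
  21÷4 = 5 each, +1 to first 1
Round 3: Briarlake=21 Cedarfen=25 Greywater=13 Hollowpine=19 → close Cedarfen (overflow 19)
  25÷3 = 8 each, +1 to first 1
Round 4: Briarlake=30 Greywater=21 Hollowpine=27 → close Briarlake (overflow 24)
  30÷2 = 15 each, +1 to first 0
Round 5: Greywater=36 Hollowpine=42 → close Hollowpine (overflow 32)
  42÷1 = 42 each, +1 to first 0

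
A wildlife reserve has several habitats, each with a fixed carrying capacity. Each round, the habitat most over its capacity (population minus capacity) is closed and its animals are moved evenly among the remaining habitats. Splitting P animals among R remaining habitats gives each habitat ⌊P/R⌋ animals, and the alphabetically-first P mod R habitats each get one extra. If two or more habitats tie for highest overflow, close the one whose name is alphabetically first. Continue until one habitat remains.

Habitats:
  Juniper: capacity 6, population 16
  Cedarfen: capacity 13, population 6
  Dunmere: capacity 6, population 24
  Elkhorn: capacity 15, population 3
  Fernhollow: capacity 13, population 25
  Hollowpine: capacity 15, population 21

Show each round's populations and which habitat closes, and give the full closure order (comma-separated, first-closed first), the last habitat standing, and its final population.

Closure order: Dunmere, Fernhollow, Juniper, Hollowpine, Cedarfen
Last habitat: Elkhorn with 95 animals

Round 1: Cedarfen=6 Dunmere=24 Elkhorn=3 Fernhollow=25 Hollowpine=21 Juniper=16 → close Dunmere (overflow 18)
  24÷5 = 4 each, +1 to first 4
Round 2: Cedarfen=11 Elkhorn=8 Fernhollow=30 Hollowpine=26 Juniper=20 → close Fernhollow (overflow 17)
  30÷4 = 7 each, +1 to first 2
Round 3: Cedarfen=19 Elkhorn=16 Hollowpine=33 Juniper=27 → close Juniper (overflow 21)
  27÷3 = 9 each, +1 to first 0
Round 4: Cedarfen=28 Elkhorn=25 Hollowpine=42 → close Hollowpine (overflow 27)
  42÷2 = 21 each, +1 to first 0
Round 5: Cedarfen=49 Elkhorn=46 → close Cedarfen (overflow 36)
  49÷1 = 49 each, +1 to first 0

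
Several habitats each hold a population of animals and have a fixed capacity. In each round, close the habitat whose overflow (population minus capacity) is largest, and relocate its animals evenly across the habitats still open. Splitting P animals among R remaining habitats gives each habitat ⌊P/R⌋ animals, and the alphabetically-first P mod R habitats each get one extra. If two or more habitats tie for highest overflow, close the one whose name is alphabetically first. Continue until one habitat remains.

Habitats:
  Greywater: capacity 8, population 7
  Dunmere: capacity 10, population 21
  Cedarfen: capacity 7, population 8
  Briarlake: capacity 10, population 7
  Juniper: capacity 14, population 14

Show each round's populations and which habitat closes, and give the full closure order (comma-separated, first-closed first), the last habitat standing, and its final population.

Round 1: Briarlake=7 Cedarfen=8 Dunmere=21 Greywater=7 Juniper=14 → close Dunmere (overflow 11)
  21÷4 = 5 each, +1 to first 1
Round 2: Briarlake=13 Cedarfen=13 Greywater=12 Juniper=19 → close Cedarfen (overflow 6)
  13÷3 = 4 each, +1 to first 1
Round 3: Briarlake=18 Greywater=16 Juniper=23 → close Juniper (overflow 9)
  23÷2 = 11 each, +1 to first 1
Round 4: Briarlake=30 Greywater=27 → close Briarlake (overflow 20)
  30÷1 = 30 each, +1 to first 0

Closure order: Dunmere, Cedarfen, Juniper, Briarlake
Last habitat: Greywater with 57 animals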